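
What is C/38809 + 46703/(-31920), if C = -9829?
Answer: -2126238407/1238783280 ≈ -1.7164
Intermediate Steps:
C/38809 + 46703/(-31920) = -9829/38809 + 46703/(-31920) = -9829*1/38809 + 46703*(-1/31920) = -9829/38809 - 46703/31920 = -2126238407/1238783280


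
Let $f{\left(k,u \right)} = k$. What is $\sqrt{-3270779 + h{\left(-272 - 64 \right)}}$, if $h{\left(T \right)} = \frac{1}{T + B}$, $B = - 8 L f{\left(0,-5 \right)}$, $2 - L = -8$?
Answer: $\frac{17 i \sqrt{79856805}}{84} \approx 1808.5 i$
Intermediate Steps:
$L = 10$ ($L = 2 - -8 = 2 + 8 = 10$)
$B = 0$ ($B = \left(-8\right) 10 \cdot 0 = \left(-80\right) 0 = 0$)
$h{\left(T \right)} = \frac{1}{T}$ ($h{\left(T \right)} = \frac{1}{T + 0} = \frac{1}{T}$)
$\sqrt{-3270779 + h{\left(-272 - 64 \right)}} = \sqrt{-3270779 + \frac{1}{-272 - 64}} = \sqrt{-3270779 + \frac{1}{-336}} = \sqrt{-3270779 - \frac{1}{336}} = \sqrt{- \frac{1098981745}{336}} = \frac{17 i \sqrt{79856805}}{84}$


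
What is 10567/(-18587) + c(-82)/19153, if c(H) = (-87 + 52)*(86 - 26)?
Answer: -241422451/355996811 ≈ -0.67816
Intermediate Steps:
c(H) = -2100 (c(H) = -35*60 = -2100)
10567/(-18587) + c(-82)/19153 = 10567/(-18587) - 2100/19153 = 10567*(-1/18587) - 2100*1/19153 = -10567/18587 - 2100/19153 = -241422451/355996811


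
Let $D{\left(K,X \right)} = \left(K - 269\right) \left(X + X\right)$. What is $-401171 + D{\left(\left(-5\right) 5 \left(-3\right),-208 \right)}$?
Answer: $-320467$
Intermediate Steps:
$D{\left(K,X \right)} = 2 X \left(-269 + K\right)$ ($D{\left(K,X \right)} = \left(-269 + K\right) 2 X = 2 X \left(-269 + K\right)$)
$-401171 + D{\left(\left(-5\right) 5 \left(-3\right),-208 \right)} = -401171 + 2 \left(-208\right) \left(-269 + \left(-5\right) 5 \left(-3\right)\right) = -401171 + 2 \left(-208\right) \left(-269 - -75\right) = -401171 + 2 \left(-208\right) \left(-269 + 75\right) = -401171 + 2 \left(-208\right) \left(-194\right) = -401171 + 80704 = -320467$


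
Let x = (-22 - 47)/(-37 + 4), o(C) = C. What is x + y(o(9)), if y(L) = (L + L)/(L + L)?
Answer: 34/11 ≈ 3.0909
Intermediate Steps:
y(L) = 1 (y(L) = (2*L)/((2*L)) = (2*L)*(1/(2*L)) = 1)
x = 23/11 (x = -69/(-33) = -1/33*(-69) = 23/11 ≈ 2.0909)
x + y(o(9)) = 23/11 + 1 = 34/11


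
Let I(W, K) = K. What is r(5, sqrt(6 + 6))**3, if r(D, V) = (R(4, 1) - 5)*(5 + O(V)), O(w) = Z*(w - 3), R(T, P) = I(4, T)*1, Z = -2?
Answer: -2915 + 1644*sqrt(3) ≈ -67.508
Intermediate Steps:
R(T, P) = T (R(T, P) = T*1 = T)
O(w) = 6 - 2*w (O(w) = -2*(w - 3) = -2*(-3 + w) = 6 - 2*w)
r(D, V) = -11 + 2*V (r(D, V) = (4 - 5)*(5 + (6 - 2*V)) = -(11 - 2*V) = -11 + 2*V)
r(5, sqrt(6 + 6))**3 = (-11 + 2*sqrt(6 + 6))**3 = (-11 + 2*sqrt(12))**3 = (-11 + 2*(2*sqrt(3)))**3 = (-11 + 4*sqrt(3))**3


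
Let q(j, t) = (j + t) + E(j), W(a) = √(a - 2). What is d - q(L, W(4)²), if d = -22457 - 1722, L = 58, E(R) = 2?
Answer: -24241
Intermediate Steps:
W(a) = √(-2 + a)
q(j, t) = 2 + j + t (q(j, t) = (j + t) + 2 = 2 + j + t)
d = -24179
d - q(L, W(4)²) = -24179 - (2 + 58 + (√(-2 + 4))²) = -24179 - (2 + 58 + (√2)²) = -24179 - (2 + 58 + 2) = -24179 - 1*62 = -24179 - 62 = -24241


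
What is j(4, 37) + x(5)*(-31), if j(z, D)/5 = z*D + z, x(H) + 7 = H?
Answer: 822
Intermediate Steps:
x(H) = -7 + H
j(z, D) = 5*z + 5*D*z (j(z, D) = 5*(z*D + z) = 5*(D*z + z) = 5*(z + D*z) = 5*z + 5*D*z)
j(4, 37) + x(5)*(-31) = 5*4*(1 + 37) + (-7 + 5)*(-31) = 5*4*38 - 2*(-31) = 760 + 62 = 822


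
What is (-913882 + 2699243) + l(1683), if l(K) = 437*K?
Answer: 2520832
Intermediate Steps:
(-913882 + 2699243) + l(1683) = (-913882 + 2699243) + 437*1683 = 1785361 + 735471 = 2520832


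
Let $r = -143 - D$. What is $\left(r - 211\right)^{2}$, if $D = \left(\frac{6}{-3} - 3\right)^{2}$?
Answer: $143641$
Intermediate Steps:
$D = 25$ ($D = \left(6 \left(- \frac{1}{3}\right) - 3\right)^{2} = \left(-2 - 3\right)^{2} = \left(-5\right)^{2} = 25$)
$r = -168$ ($r = -143 - 25 = -168$)
$\left(r - 211\right)^{2} = \left(-168 - 211\right)^{2} = \left(-379\right)^{2} = 143641$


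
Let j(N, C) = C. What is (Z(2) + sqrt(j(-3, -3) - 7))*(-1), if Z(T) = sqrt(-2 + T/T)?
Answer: I*(-1 - sqrt(10)) ≈ -4.1623*I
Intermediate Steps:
Z(T) = I (Z(T) = sqrt(-2 + 1) = sqrt(-1) = I)
(Z(2) + sqrt(j(-3, -3) - 7))*(-1) = (I + sqrt(-3 - 7))*(-1) = (I + sqrt(-10))*(-1) = (I + I*sqrt(10))*(-1) = -I - I*sqrt(10)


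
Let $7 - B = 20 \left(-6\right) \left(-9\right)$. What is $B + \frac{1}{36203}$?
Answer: $- \frac{38845818}{36203} \approx -1073.0$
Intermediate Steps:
$B = -1073$ ($B = 7 - 20 \left(-6\right) \left(-9\right) = 7 - \left(-120\right) \left(-9\right) = 7 - 1080 = -1073$)
$B + \frac{1}{36203} = -1073 + \frac{1}{36203} = - \frac{38845818}{36203}$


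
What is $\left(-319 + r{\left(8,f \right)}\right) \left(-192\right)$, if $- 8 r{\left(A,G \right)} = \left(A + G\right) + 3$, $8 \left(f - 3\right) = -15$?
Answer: $61539$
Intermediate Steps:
$f = \frac{9}{8}$ ($f = 3 + \frac{1}{8} \left(-15\right) = 3 - \frac{15}{8} = \frac{9}{8} \approx 1.125$)
$r{\left(A,G \right)} = - \frac{3}{8} - \frac{A}{8} - \frac{G}{8}$ ($r{\left(A,G \right)} = - \frac{\left(A + G\right) + 3}{8} = - \frac{3 + A + G}{8} = - \frac{3}{8} - \frac{A}{8} - \frac{G}{8}$)
$\left(-319 + r{\left(8,f \right)}\right) \left(-192\right) = \left(-319 - \frac{97}{64}\right) \left(-192\right) = \left(- \frac{20513}{64}\right) \left(-192\right) = 61539$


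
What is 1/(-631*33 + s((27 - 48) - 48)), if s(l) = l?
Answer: -1/20892 ≈ -4.7865e-5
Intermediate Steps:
1/(-631*33 + s((27 - 48) - 48)) = 1/(-631*33 + ((27 - 48) - 48)) = 1/(-20823 + (-21 - 48)) = 1/(-20823 - 69) = 1/(-20892) = -1/20892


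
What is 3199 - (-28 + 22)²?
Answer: 3163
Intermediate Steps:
3199 - (-28 + 22)² = 3199 - 1*(-6)² = 3199 - 1*36 = 3199 - 36 = 3163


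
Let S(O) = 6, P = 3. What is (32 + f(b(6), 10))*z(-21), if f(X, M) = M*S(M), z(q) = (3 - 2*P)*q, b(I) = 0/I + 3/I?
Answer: 5796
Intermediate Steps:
b(I) = 3/I (b(I) = 0 + 3/I = 3/I)
z(q) = -3*q (z(q) = (3 - 2*3)*q = (3 - 6)*q = -3*q)
f(X, M) = 6*M (f(X, M) = M*6 = 6*M)
(32 + f(b(6), 10))*z(-21) = (32 + 6*10)*(-3*(-21)) = (32 + 60)*63 = 92*63 = 5796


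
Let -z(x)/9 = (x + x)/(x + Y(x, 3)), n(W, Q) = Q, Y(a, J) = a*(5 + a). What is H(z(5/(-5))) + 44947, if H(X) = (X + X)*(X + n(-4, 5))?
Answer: 1123423/25 ≈ 44937.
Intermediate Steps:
z(x) = -18*x/(x + x*(5 + x)) (z(x) = -9*(x + x)/(x + x*(5 + x)) = -9*2*x/(x + x*(5 + x)) = -18*x/(x + x*(5 + x)))
H(X) = 2*X*(5 + X) (H(X) = (X + X)*(X + 5) = (2*X)*(5 + X) = 2*X*(5 + X))
H(z(5/(-5))) + 44947 = 2*(-18/(6 + 5/(-5)))*(5 - 18/(6 + 5/(-5))) + 44947 = 2*(-18/(6 + 5*(-1/5)))*(5 - 18/(6 + 5*(-1/5))) + 44947 = 2*(-18/(6 - 1))*(5 - 18/(6 - 1)) + 44947 = 2*(-18/5)*(5 - 18/5) + 44947 = 2*(-18/5)*(7/5) + 44947 = -252/25 + 44947 = 1123423/25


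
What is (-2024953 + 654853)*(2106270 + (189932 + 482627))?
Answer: -3807273612900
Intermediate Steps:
(-2024953 + 654853)*(2106270 + (189932 + 482627)) = -1370100*(2106270 + 672559) = -1370100*2778829 = -3807273612900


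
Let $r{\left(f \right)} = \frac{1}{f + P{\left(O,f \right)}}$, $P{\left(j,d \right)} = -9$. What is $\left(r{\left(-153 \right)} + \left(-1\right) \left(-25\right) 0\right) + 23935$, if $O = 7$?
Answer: $\frac{3877469}{162} \approx 23935.0$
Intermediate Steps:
$r{\left(f \right)} = \frac{1}{-9 + f}$ ($r{\left(f \right)} = \frac{1}{f - 9} = \frac{1}{-9 + f}$)
$\left(r{\left(-153 \right)} + \left(-1\right) \left(-25\right) 0\right) + 23935 = \left(\frac{1}{-9 - 153} + \left(-1\right) \left(-25\right) 0\right) + 23935 = \left(\frac{1}{-162} + 25 \cdot 0\right) + 23935 = \left(- \frac{1}{162} + 0\right) + 23935 = - \frac{1}{162} + 23935 = \frac{3877469}{162}$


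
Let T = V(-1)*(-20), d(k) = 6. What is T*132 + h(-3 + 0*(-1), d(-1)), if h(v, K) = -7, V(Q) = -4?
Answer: 10553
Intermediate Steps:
T = 80 (T = -4*(-20) = 80)
T*132 + h(-3 + 0*(-1), d(-1)) = 80*132 - 7 = 10560 - 7 = 10553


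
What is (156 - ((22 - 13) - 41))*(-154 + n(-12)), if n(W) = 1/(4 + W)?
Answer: -57951/2 ≈ -28976.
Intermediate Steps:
(156 - ((22 - 13) - 41))*(-154 + n(-12)) = (156 - ((22 - 13) - 41))*(-154 + 1/(4 - 12)) = (156 - (9 - 41))*(-154 + 1/(-8)) = (156 - 1*(-32))*(-154 - 1/8) = (156 + 32)*(-1233/8) = 188*(-1233/8) = -57951/2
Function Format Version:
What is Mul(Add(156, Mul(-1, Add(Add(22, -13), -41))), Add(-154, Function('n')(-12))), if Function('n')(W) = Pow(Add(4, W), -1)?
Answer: Rational(-57951, 2) ≈ -28976.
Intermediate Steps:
Mul(Add(156, Mul(-1, Add(Add(22, -13), -41))), Add(-154, Function('n')(-12))) = Mul(Add(156, Mul(-1, Add(Add(22, -13), -41))), Add(-154, Pow(Add(4, -12), -1))) = Mul(Add(156, Mul(-1, Add(9, -41))), Add(-154, Pow(-8, -1))) = Mul(Add(156, Mul(-1, -32)), Add(-154, Rational(-1, 8))) = Mul(Add(156, 32), Rational(-1233, 8)) = Mul(188, Rational(-1233, 8)) = Rational(-57951, 2)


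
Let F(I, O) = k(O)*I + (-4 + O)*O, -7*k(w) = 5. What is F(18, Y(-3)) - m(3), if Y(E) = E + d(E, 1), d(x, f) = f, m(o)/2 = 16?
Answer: -230/7 ≈ -32.857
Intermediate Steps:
m(o) = 32 (m(o) = 2*16 = 32)
k(w) = -5/7 (k(w) = -1/7*5 = -5/7)
Y(E) = 1 + E (Y(E) = E + 1 = 1 + E)
F(I, O) = -5*I/7 + O*(-4 + O) (F(I, O) = -5*I/7 + (-4 + O)*O = -5*I/7 + O*(-4 + O))
F(18, Y(-3)) - m(3) = ((1 - 3)**2 - 4*(1 - 3) - 5/7*18) - 1*32 = ((-2)**2 - 4*(-2) - 90/7) - 32 = (4 + 8 - 90/7) - 32 = -6/7 - 32 = -230/7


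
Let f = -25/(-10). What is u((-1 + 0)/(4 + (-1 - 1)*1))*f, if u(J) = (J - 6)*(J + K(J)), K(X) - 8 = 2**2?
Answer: -1495/8 ≈ -186.88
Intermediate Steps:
f = 5/2 (f = -25*(-1/10) = 5/2 ≈ 2.5000)
K(X) = 12 (K(X) = 8 + 2**2 = 8 + 4 = 12)
u(J) = (-6 + J)*(12 + J) (u(J) = (J - 6)*(J + 12) = (-6 + J)*(12 + J))
u((-1 + 0)/(4 + (-1 - 1)*1))*f = (-72 + ((-1 + 0)/(4 + (-1 - 1)*1))**2 + 6*((-1 + 0)/(4 + (-1 - 1)*1)))*(5/2) = (-72 + (-1/(4 - 2*1))**2 + 6*(-1/(4 - 2*1)))*(5/2) = (-72 + (-1/(4 - 2))**2 + 6*(-1/(4 - 2)))*(5/2) = (-72 + (-1/2)**2 + 6*(-1/2))*(5/2) = (-72 + 1/4 - 3)*(5/2) = -299/4*5/2 = -1495/8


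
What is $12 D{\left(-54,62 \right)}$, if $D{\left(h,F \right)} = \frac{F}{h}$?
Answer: $- \frac{124}{9} \approx -13.778$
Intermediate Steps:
$12 D{\left(-54,62 \right)} = 12 \frac{62}{-54} = 12 \cdot 62 \left(- \frac{1}{54}\right) = 12 \left(- \frac{31}{27}\right) = - \frac{124}{9}$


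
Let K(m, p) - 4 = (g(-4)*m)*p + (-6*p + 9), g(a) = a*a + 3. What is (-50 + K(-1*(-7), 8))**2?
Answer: 958441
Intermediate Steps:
g(a) = 3 + a**2 (g(a) = a**2 + 3 = 3 + a**2)
K(m, p) = 13 - 6*p + 19*m*p (K(m, p) = 4 + (((3 + (-4)**2)*m)*p + (-6*p + 9)) = 4 + (((3 + 16)*m)*p + (9 - 6*p)) = 4 + ((19*m)*p + (9 - 6*p)) = 4 + (19*m*p + (9 - 6*p)) = 4 + (9 - 6*p + 19*m*p) = 13 - 6*p + 19*m*p)
(-50 + K(-1*(-7), 8))**2 = (-50 + (13 - 6*8 + 19*(-1*(-7))*8))**2 = (-50 + (13 - 48 + 19*7*8))**2 = (-50 + (13 - 48 + 1064))**2 = (-50 + 1029)**2 = 979**2 = 958441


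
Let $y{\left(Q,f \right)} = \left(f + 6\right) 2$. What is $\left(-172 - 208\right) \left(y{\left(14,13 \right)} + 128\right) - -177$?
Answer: $-62903$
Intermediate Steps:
$y{\left(Q,f \right)} = 12 + 2 f$ ($y{\left(Q,f \right)} = \left(6 + f\right) 2 = 12 + 2 f$)
$\left(-172 - 208\right) \left(y{\left(14,13 \right)} + 128\right) - -177 = \left(-172 - 208\right) \left(\left(12 + 2 \cdot 13\right) + 128\right) - -177 = - 380 \left(\left(12 + 26\right) + 128\right) + 177 = - 380 \left(38 + 128\right) + 177 = \left(-380\right) 166 + 177 = -63080 + 177 = -62903$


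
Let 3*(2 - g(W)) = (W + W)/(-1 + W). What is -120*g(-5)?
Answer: -520/3 ≈ -173.33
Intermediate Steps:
g(W) = 2 - 2*W/(3*(-1 + W)) (g(W) = 2 - (W + W)/(3*(-1 + W)) = 2 - 2*W/(3*(-1 + W)))
-120*g(-5) = -80*(-3 + 2*(-5))/(-1 - 5) = -80*(-3 - 10)/(-6) = -80*(-1)*(-13)/6 = -120*13/9 = -520/3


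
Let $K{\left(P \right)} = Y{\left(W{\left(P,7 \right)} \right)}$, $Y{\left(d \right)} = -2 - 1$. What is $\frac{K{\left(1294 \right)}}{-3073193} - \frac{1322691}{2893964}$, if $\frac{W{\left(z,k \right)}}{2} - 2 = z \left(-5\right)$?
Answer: $- \frac{4064876040471}{8893709907052} \approx -0.45705$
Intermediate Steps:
$W{\left(z,k \right)} = 4 - 10 z$ ($W{\left(z,k \right)} = 4 + 2 z \left(-5\right) = 4 + 2 \left(- 5 z\right) = 4 - 10 z$)
$Y{\left(d \right)} = -3$ ($Y{\left(d \right)} = -2 - 1 = -3$)
$K{\left(P \right)} = -3$
$\frac{K{\left(1294 \right)}}{-3073193} - \frac{1322691}{2893964} = - \frac{3}{-3073193} - \frac{1322691}{2893964} = \left(-3\right) \left(- \frac{1}{3073193}\right) - \frac{1322691}{2893964} = \frac{3}{3073193} - \frac{1322691}{2893964} = - \frac{4064876040471}{8893709907052}$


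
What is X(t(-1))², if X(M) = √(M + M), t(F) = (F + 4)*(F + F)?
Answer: -12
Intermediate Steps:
t(F) = 2*F*(4 + F) (t(F) = (4 + F)*(2*F) = 2*F*(4 + F))
X(M) = √2*√M (X(M) = √(2*M) = √2*√M)
X(t(-1))² = (√2*√(2*(-1)*(4 - 1)))² = (√2*√(2*(-1)*3))² = (√2*√(-6))² = (√2*(I*√6))² = (2*I*√3)² = -12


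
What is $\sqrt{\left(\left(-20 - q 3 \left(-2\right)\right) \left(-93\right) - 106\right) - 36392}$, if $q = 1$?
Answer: $2 i \sqrt{8799} \approx 187.61 i$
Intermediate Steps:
$\sqrt{\left(\left(-20 - q 3 \left(-2\right)\right) \left(-93\right) - 106\right) - 36392} = \sqrt{\left(\left(-20 - 1 \cdot 3 \left(-2\right)\right) \left(-93\right) - 106\right) - 36392} = \sqrt{\left(\left(-20 - 3 \left(-2\right)\right) \left(-93\right) - 106\right) - 36392} = \sqrt{\left(\left(-20 - -6\right) \left(-93\right) - 106\right) - 36392} = \sqrt{\left(\left(-20 + 6\right) \left(-93\right) - 106\right) - 36392} = \sqrt{\left(\left(-14\right) \left(-93\right) - 106\right) - 36392} = \sqrt{\left(1302 - 106\right) - 36392} = \sqrt{1196 - 36392} = \sqrt{-35196} = 2 i \sqrt{8799}$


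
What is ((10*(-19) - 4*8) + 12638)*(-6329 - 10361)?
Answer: -207223040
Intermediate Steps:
((10*(-19) - 4*8) + 12638)*(-6329 - 10361) = ((-190 - 32) + 12638)*(-16690) = (-222 + 12638)*(-16690) = 12416*(-16690) = -207223040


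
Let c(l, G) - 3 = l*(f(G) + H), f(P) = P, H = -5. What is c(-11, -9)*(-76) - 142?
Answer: -12074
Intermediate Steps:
c(l, G) = 3 + l*(-5 + G) (c(l, G) = 3 + l*(G - 5) = 3 + l*(-5 + G))
c(-11, -9)*(-76) - 142 = (3 - 5*(-11) - 9*(-11))*(-76) - 142 = (3 + 55 + 99)*(-76) - 142 = 157*(-76) - 142 = -11932 - 142 = -12074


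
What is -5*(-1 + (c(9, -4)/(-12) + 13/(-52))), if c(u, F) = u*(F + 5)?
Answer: 10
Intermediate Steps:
c(u, F) = u*(5 + F)
-5*(-1 + (c(9, -4)/(-12) + 13/(-52))) = -5*(-1 + ((9*(5 - 4))/(-12) + 13/(-52))) = -5*(-1 + ((9*1)*(-1/12) + 13*(-1/52))) = -5*(-1 + (9*(-1/12) - 1/4)) = -5*(-1 + (-3/4 - 1/4)) = -5*(-1 - 1) = -5*(-2) = 10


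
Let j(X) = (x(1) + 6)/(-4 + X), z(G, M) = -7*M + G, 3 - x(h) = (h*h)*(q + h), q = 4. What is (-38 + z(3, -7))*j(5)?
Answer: 56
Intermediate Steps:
x(h) = 3 - h²*(4 + h) (x(h) = 3 - h*h*(4 + h) = 3 - h²*(4 + h))
z(G, M) = G - 7*M
j(X) = 4/(-4 + X) (j(X) = ((3 - 1*1³ - 4*1²) + 6)/(-4 + X) = ((3 - 1*1 - 4*1) + 6)/(-4 + X) = ((3 - 1 - 4) + 6)/(-4 + X) = (-2 + 6)/(-4 + X) = 4/(-4 + X))
(-38 + z(3, -7))*j(5) = (-38 + (3 - 7*(-7)))*(4/(-4 + 5)) = (-38 + (3 + 49))*(4/1) = (-38 + 52)*(4*1) = 14*4 = 56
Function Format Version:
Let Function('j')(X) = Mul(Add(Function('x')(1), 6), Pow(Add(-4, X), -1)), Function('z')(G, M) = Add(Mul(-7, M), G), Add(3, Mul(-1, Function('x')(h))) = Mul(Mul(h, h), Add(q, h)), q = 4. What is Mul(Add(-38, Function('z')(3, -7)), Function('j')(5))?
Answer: 56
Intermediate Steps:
Function('x')(h) = Add(3, Mul(-1, Pow(h, 2), Add(4, h))) (Function('x')(h) = Add(3, Mul(-1, Mul(Mul(h, h), Add(4, h)))) = Add(3, Mul(-1, Mul(Pow(h, 2), Add(4, h)))) = Add(3, Mul(-1, Pow(h, 2), Add(4, h))))
Function('z')(G, M) = Add(G, Mul(-7, M))
Function('j')(X) = Mul(4, Pow(Add(-4, X), -1)) (Function('j')(X) = Mul(Add(Add(3, Mul(-1, Pow(1, 3)), Mul(-4, Pow(1, 2))), 6), Pow(Add(-4, X), -1)) = Mul(Add(Add(3, Mul(-1, 1), Mul(-4, 1)), 6), Pow(Add(-4, X), -1)) = Mul(Add(Add(3, -1, -4), 6), Pow(Add(-4, X), -1)) = Mul(Add(-2, 6), Pow(Add(-4, X), -1)) = Mul(4, Pow(Add(-4, X), -1)))
Mul(Add(-38, Function('z')(3, -7)), Function('j')(5)) = Mul(Add(-38, Add(3, Mul(-7, -7))), Mul(4, Pow(Add(-4, 5), -1))) = Mul(Add(-38, Add(3, 49)), Mul(4, Pow(1, -1))) = Mul(Add(-38, 52), Mul(4, 1)) = Mul(14, 4) = 56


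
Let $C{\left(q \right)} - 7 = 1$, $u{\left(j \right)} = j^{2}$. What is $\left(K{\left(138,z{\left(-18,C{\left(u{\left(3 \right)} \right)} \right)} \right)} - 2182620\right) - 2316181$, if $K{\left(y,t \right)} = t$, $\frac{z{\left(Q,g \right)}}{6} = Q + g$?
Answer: $-4498861$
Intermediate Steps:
$C{\left(q \right)} = 8$ ($C{\left(q \right)} = 7 + 1 = 8$)
$z{\left(Q,g \right)} = 6 Q + 6 g$ ($z{\left(Q,g \right)} = 6 \left(Q + g\right) = 6 Q + 6 g$)
$\left(K{\left(138,z{\left(-18,C{\left(u{\left(3 \right)} \right)} \right)} \right)} - 2182620\right) - 2316181 = \left(\left(6 \left(-18\right) + 6 \cdot 8\right) - 2182620\right) - 2316181 = \left(\left(-108 + 48\right) - 2182620\right) - 2316181 = \left(-60 - 2182620\right) - 2316181 = -2182680 - 2316181 = -4498861$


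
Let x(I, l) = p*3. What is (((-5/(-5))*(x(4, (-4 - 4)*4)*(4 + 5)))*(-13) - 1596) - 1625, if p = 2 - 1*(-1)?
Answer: -4274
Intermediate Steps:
p = 3 (p = 2 + 1 = 3)
x(I, l) = 9 (x(I, l) = 3*3 = 9)
(((-5/(-5))*(x(4, (-4 - 4)*4)*(4 + 5)))*(-13) - 1596) - 1625 = (((-5/(-5))*(9*(4 + 5)))*(-13) - 1596) - 1625 = (((-5*(-⅕))*(9*9))*(-13) - 1596) - 1625 = ((1*81)*(-13) - 1596) - 1625 = (81*(-13) - 1596) - 1625 = (-1053 - 1596) - 1625 = -2649 - 1625 = -4274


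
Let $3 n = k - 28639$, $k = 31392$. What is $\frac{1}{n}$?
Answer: $\frac{3}{2753} \approx 0.0010897$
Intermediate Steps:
$n = \frac{2753}{3}$ ($n = \frac{31392 - 28639}{3} = \frac{1}{3} \cdot 2753 = \frac{2753}{3} \approx 917.67$)
$\frac{1}{n} = \frac{1}{\frac{2753}{3}} = \frac{3}{2753}$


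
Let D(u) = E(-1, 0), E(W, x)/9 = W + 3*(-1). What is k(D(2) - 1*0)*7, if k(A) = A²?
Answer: 9072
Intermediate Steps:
E(W, x) = -27 + 9*W (E(W, x) = 9*(W + 3*(-1)) = 9*(W - 3) = 9*(-3 + W) = -27 + 9*W)
D(u) = -36 (D(u) = -27 + 9*(-1) = -27 - 9 = -36)
k(D(2) - 1*0)*7 = (-36 - 1*0)²*7 = (-36 + 0)²*7 = (-36)²*7 = 1296*7 = 9072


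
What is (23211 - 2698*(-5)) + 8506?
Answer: 45207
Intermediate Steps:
(23211 - 2698*(-5)) + 8506 = (23211 + 13490) + 8506 = 36701 + 8506 = 45207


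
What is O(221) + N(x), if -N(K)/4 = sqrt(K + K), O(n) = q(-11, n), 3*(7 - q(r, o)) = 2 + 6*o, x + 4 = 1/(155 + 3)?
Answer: -1307/3 - 4*I*sqrt(49849)/79 ≈ -435.67 - 11.305*I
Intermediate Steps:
x = -631/158 (x = -4 + 1/(155 + 3) = -4 + 1/158 = -631/158 ≈ -3.9937)
q(r, o) = 19/3 - 2*o (q(r, o) = 7 - (2 + 6*o)/3 = 7 + (-2/3 - 2*o) = 19/3 - 2*o)
O(n) = 19/3 - 2*n
N(K) = -4*sqrt(2)*sqrt(K) (N(K) = -4*sqrt(K + K) = -4*sqrt(2)*sqrt(K))
O(221) + N(x) = (19/3 - 2*221) - 4*sqrt(2)*sqrt(-631/158) = (19/3 - 442) - 4*sqrt(2)*I*sqrt(99698)/158 = -1307/3 - 4*I*sqrt(49849)/79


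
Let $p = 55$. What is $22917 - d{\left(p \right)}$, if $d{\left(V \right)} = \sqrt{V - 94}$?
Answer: $22917 - i \sqrt{39} \approx 22917.0 - 6.245 i$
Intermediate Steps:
$d{\left(V \right)} = \sqrt{-94 + V}$
$22917 - d{\left(p \right)} = 22917 - \sqrt{-94 + 55} = 22917 - \sqrt{-39} = 22917 - i \sqrt{39}$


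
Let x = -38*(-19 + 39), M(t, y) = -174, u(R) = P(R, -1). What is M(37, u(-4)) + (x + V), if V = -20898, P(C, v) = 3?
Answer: -21832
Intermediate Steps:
u(R) = 3
x = -760 (x = -38*20 = -760)
M(37, u(-4)) + (x + V) = -174 + (-760 - 20898) = -174 - 21658 = -21832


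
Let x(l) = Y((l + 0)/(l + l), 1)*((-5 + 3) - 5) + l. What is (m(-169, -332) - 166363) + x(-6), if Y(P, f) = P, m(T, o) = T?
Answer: -333083/2 ≈ -1.6654e+5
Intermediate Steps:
x(l) = -7/2 + l (x(l) = ((l + 0)/(l + l))*((-5 + 3) - 5) + l = (l/((2*l)))*(-2 - 5) + l = (l*(1/(2*l)))*(-7) + l = (½)*(-7) + l = -7/2 + l)
(m(-169, -332) - 166363) + x(-6) = (-169 - 166363) + (-7/2 - 6) = -166532 - 19/2 = -333083/2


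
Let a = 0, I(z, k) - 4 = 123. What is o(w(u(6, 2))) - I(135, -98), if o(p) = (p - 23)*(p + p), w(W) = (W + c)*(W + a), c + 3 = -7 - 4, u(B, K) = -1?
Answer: -367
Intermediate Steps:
I(z, k) = 127 (I(z, k) = 4 + 123 = 127)
c = -14 (c = -3 + (-7 - 4) = -3 - 11 = -14)
w(W) = W*(-14 + W) (w(W) = (W - 14)*(W + 0) = (-14 + W)*W = W*(-14 + W))
o(p) = 2*p*(-23 + p) (o(p) = (-23 + p)*(2*p) = 2*p*(-23 + p))
o(w(u(6, 2))) - I(135, -98) = 2*(-(-14 - 1))*(-23 - (-14 - 1)) - 1*127 = 2*(-1*(-15))*(-23 - 1*(-15)) - 127 = 2*15*(-23 + 15) - 127 = 2*15*(-8) - 127 = -240 - 127 = -367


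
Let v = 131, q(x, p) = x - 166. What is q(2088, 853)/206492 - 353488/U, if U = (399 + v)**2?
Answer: -9056569287/7250450350 ≈ -1.2491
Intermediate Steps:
q(x, p) = -166 + x
U = 280900 (U = (399 + 131)**2 = 530**2 = 280900)
q(2088, 853)/206492 - 353488/U = (-166 + 2088)/206492 - 353488/280900 = 1922*(1/206492) - 353488*1/280900 = 961/103246 - 88372/70225 = -9056569287/7250450350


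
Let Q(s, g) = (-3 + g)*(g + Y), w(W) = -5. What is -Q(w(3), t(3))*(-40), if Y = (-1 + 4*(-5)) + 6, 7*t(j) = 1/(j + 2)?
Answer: 435968/245 ≈ 1779.5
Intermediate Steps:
t(j) = 1/(7*(2 + j)) (t(j) = 1/(7*(j + 2)) = 1/(7*(2 + j)))
Y = -15 (Y = (-1 - 20) + 6 = -21 + 6 = -15)
Q(s, g) = (-15 + g)*(-3 + g) (Q(s, g) = (-3 + g)*(g - 15) = (-3 + g)*(-15 + g) = (-15 + g)*(-3 + g))
-Q(w(3), t(3))*(-40) = -(45 + (1/(7*(2 + 3)))² - 18/(7*(2 + 3)))*(-40) = -(45 + ((⅐)/5)² - 18/(7*5))*(-40) = -(45 + ((⅐)*(⅕))² - 18/(7*5))*(-40) = -(45 + (1/35)² - 18*1/35)*(-40) = -(45 + 1/1225 - 18/35)*(-40) = -1*54496/1225*(-40) = -54496/1225*(-40) = 435968/245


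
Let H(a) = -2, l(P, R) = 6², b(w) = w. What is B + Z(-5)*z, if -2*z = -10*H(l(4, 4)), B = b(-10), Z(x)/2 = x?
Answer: 90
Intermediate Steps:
Z(x) = 2*x
l(P, R) = 36
B = -10
z = -10 (z = -(-5)*(-2) = -½*20 = -10)
B + Z(-5)*z = -10 + (2*(-5))*(-10) = -10 - 10*(-10) = -10 + 100 = 90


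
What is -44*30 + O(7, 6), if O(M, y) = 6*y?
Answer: -1284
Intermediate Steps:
-44*30 + O(7, 6) = -44*30 + 6*6 = -1320 + 36 = -1284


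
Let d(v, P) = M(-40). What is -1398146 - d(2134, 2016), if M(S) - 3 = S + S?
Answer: -1398069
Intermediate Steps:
M(S) = 3 + 2*S (M(S) = 3 + (S + S) = 3 + 2*S)
d(v, P) = -77 (d(v, P) = 3 + 2*(-40) = 3 - 80 = -77)
-1398146 - d(2134, 2016) = -1398146 - 1*(-77) = -1398146 + 77 = -1398069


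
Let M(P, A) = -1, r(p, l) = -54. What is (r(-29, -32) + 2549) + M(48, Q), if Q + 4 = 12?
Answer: 2494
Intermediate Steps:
Q = 8 (Q = -4 + 12 = 8)
(r(-29, -32) + 2549) + M(48, Q) = (-54 + 2549) - 1 = 2495 - 1 = 2494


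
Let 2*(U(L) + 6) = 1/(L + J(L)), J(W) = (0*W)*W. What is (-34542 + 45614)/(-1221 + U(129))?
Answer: -2856576/316565 ≈ -9.0237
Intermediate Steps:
J(W) = 0 (J(W) = 0*W = 0)
U(L) = -6 + 1/(2*L) (U(L) = -6 + 1/(2*(L + 0)) = -6 + 1/(2*L))
(-34542 + 45614)/(-1221 + U(129)) = (-34542 + 45614)/(-1221 + (-6 + (½)/129)) = 11072/(-1221 + (-6 + (½)*(1/129))) = 11072/(-1221 + (-6 + 1/258)) = 11072/(-1221 - 1547/258) = 11072/(-316565/258) = 11072*(-258/316565) = -2856576/316565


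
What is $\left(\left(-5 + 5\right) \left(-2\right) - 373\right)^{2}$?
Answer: $139129$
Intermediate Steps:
$\left(\left(-5 + 5\right) \left(-2\right) - 373\right)^{2} = \left(0 \left(-2\right) - 373\right)^{2} = \left(0 - 373\right)^{2} = \left(-373\right)^{2} = 139129$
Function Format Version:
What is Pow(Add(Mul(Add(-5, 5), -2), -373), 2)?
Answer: 139129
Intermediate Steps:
Pow(Add(Mul(Add(-5, 5), -2), -373), 2) = Pow(Add(Mul(0, -2), -373), 2) = Pow(Add(0, -373), 2) = Pow(-373, 2) = 139129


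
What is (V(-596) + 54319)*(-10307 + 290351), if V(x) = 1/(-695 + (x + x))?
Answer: 9568165519296/629 ≈ 1.5212e+10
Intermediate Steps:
V(x) = 1/(-695 + 2*x)
(V(-596) + 54319)*(-10307 + 290351) = (1/(-695 + 2*(-596)) + 54319)*(-10307 + 290351) = (1/(-695 - 1192) + 54319)*280044 = (1/(-1887) + 54319)*280044 = (-1/1887 + 54319)*280044 = (102499952/1887)*280044 = 9568165519296/629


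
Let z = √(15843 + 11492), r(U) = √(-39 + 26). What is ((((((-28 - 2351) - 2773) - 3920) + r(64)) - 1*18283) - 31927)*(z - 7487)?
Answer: (7487 - √27335)*(59282 - I*√13) ≈ 4.3404e+8 - 26399.0*I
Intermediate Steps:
r(U) = I*√13 (r(U) = √(-13) = I*√13)
z = √27335 ≈ 165.33
((((((-28 - 2351) - 2773) - 3920) + r(64)) - 1*18283) - 31927)*(z - 7487) = ((((((-28 - 2351) - 2773) - 3920) + I*√13) - 1*18283) - 31927)*(√27335 - 7487) = (((((-2379 - 2773) - 3920) + I*√13) - 18283) - 31927)*(-7487 + √27335) = ((((-5152 - 3920) + I*√13) - 18283) - 31927)*(-7487 + √27335) = (((-9072 + I*√13) - 18283) - 31927)*(-7487 + √27335) = ((-27355 + I*√13) - 31927)*(-7487 + √27335) = (-59282 + I*√13)*(-7487 + √27335)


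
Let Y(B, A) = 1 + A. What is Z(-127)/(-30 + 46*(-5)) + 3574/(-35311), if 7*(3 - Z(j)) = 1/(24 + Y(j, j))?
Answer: -739148833/6555134040 ≈ -0.11276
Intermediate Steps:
Z(j) = 3 - 1/(7*(25 + j)) (Z(j) = 3 - 1/(7*(24 + (1 + j))) = 3 - 1/(7*(25 + j)))
Z(-127)/(-30 + 46*(-5)) + 3574/(-35311) = ((524 + 21*(-127))/(7*(25 - 127)))/(-30 + 46*(-5)) + 3574/(-35311) = ((⅐)*(524 - 2667)/(-102))/(-30 - 230) + 3574*(-1/35311) = ((⅐)*(-1/102)*(-2143))/(-260) - 3574/35311 = (2143/714)*(-1/260) - 3574/35311 = -2143/185640 - 3574/35311 = -739148833/6555134040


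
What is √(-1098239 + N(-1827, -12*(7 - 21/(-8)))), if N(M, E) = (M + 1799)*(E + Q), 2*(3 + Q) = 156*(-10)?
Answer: I*√1073081 ≈ 1035.9*I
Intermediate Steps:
Q = -783 (Q = -3 + (156*(-10))/2 = -3 + (½)*(-1560) = -3 - 780 = -783)
N(M, E) = (-783 + E)*(1799 + M) (N(M, E) = (M + 1799)*(E - 783) = (1799 + M)*(-783 + E) = (-783 + E)*(1799 + M))
√(-1098239 + N(-1827, -12*(7 - 21/(-8)))) = √(-1098239 + (-1408617 - 783*(-1827) + 1799*(-12*(7 - 21/(-8))) - 12*(7 - 21/(-8))*(-1827))) = √(-1098239 + (-1408617 + 1430541 + 1799*(-12*(7 - 21*(-⅛))) - 12*(7 - 21*(-⅛))*(-1827))) = √(-1098239 + (-1408617 + 1430541 + 1799*(-12*(7 + 21/8)) - 12*(7 + 21/8)*(-1827))) = √(-1098239 + (-1408617 + 1430541 + 1799*(-12*77/8) - 12*77/8*(-1827))) = √(-1098239 + (-1408617 + 1430541 + 1799*(-231/2) - 231/2*(-1827))) = √(-1098239 + (-1408617 + 1430541 - 415569/2 + 422037/2)) = √(-1098239 + 25158) = √(-1073081) = I*√1073081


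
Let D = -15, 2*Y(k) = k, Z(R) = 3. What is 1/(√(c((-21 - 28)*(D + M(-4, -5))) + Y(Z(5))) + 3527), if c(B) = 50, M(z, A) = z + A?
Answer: 7054/24879355 - √206/24879355 ≈ 0.00028295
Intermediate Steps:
M(z, A) = A + z
Y(k) = k/2
1/(√(c((-21 - 28)*(D + M(-4, -5))) + Y(Z(5))) + 3527) = 1/(√(50 + (½)*3) + 3527) = 1/(√(50 + 3/2) + 3527) = 1/(√(103/2) + 3527) = 1/(√206/2 + 3527) = 1/(3527 + √206/2)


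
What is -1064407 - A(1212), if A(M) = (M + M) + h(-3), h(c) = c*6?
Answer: -1066813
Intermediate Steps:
h(c) = 6*c
A(M) = -18 + 2*M (A(M) = (M + M) + 6*(-3) = 2*M - 18 = -18 + 2*M)
-1064407 - A(1212) = -1064407 - (-18 + 2*1212) = -1064407 - (-18 + 2424) = -1064407 - 1*2406 = -1064407 - 2406 = -1066813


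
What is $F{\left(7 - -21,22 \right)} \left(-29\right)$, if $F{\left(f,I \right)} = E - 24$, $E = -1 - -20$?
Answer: $145$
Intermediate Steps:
$E = 19$ ($E = -1 + 20 = 19$)
$F{\left(f,I \right)} = -5$ ($F{\left(f,I \right)} = 19 - 24 = -5$)
$F{\left(7 - -21,22 \right)} \left(-29\right) = \left(-5\right) \left(-29\right) = 145$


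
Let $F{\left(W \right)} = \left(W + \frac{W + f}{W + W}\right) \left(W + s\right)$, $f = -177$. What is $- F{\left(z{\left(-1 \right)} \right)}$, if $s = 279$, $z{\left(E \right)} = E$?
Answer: $-24464$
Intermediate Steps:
$F{\left(W \right)} = \left(279 + W\right) \left(W + \frac{-177 + W}{2 W}\right)$ ($F{\left(W \right)} = \left(W + \frac{W - 177}{W + W}\right) \left(W + 279\right) = \left(W + \frac{-177 + W}{2 W}\right) \left(279 + W\right) = \left(279 + W\right) \left(W + \frac{-177 + W}{2 W}\right)$)
$- F{\left(z{\left(-1 \right)} \right)} = - (51 + \left(-1\right)^{2} - \frac{49383}{2 \left(-1\right)} + \frac{559}{2} \left(-1\right)) = - (51 + 1 - - \frac{49383}{2} - \frac{559}{2}) = - (51 + 1 + \frac{49383}{2} - \frac{559}{2}) = \left(-1\right) 24464 = -24464$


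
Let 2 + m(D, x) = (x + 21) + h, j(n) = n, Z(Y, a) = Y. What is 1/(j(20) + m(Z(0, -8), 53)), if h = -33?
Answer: 1/59 ≈ 0.016949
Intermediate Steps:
m(D, x) = -14 + x (m(D, x) = -2 + ((x + 21) - 33) = -2 + ((21 + x) - 33) = -2 + (-12 + x) = -14 + x)
1/(j(20) + m(Z(0, -8), 53)) = 1/(20 + (-14 + 53)) = 1/(20 + 39) = 1/59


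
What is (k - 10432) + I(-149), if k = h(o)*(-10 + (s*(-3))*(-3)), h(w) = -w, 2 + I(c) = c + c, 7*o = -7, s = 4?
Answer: -10706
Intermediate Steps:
o = -1 (o = (⅐)*(-7) = -1)
I(c) = -2 + 2*c (I(c) = -2 + (c + c) = -2 + 2*c)
k = 26 (k = (-1*(-1))*(-10 + (4*(-3))*(-3)) = 1*(-10 - 12*(-3)) = 1*(-10 + 36) = 1*26 = 26)
(k - 10432) + I(-149) = (26 - 10432) + (-2 + 2*(-149)) = -10406 + (-2 - 298) = -10406 - 300 = -10706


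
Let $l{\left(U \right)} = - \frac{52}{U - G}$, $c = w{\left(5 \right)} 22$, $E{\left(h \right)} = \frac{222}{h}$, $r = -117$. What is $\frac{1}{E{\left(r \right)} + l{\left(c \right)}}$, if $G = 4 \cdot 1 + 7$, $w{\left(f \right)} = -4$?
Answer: $- \frac{1287}{1766} \approx -0.72877$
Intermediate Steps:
$G = 11$ ($G = 4 + 7 = 11$)
$c = -88$ ($c = \left(-4\right) 22 = -88$)
$l{\left(U \right)} = - \frac{52}{-11 + U}$ ($l{\left(U \right)} = - \frac{52}{U - 11} = - \frac{52}{-11 + U}$)
$\frac{1}{E{\left(r \right)} + l{\left(c \right)}} = \frac{1}{\frac{222}{-117} - \frac{52}{-11 - 88}} = \frac{1}{222 \left(- \frac{1}{117}\right) - \frac{52}{-99}} = \frac{1}{- \frac{74}{39} - - \frac{52}{99}} = \frac{1}{- \frac{74}{39} + \frac{52}{99}} = \frac{1}{- \frac{1766}{1287}} = - \frac{1287}{1766}$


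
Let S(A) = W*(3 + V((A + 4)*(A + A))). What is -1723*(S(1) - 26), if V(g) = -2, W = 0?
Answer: 44798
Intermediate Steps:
S(A) = 0 (S(A) = 0*(3 - 2) = 0*1 = 0)
-1723*(S(1) - 26) = -1723*(0 - 26) = -1723*(-26) = 44798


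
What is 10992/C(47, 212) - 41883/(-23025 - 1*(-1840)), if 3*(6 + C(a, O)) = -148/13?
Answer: -4532877987/4046335 ≈ -1120.2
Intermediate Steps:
C(a, O) = -382/39 (C(a, O) = -6 + (-148/13)/3 = -6 + (-148*1/13)/3 = -6 + (1/3)*(-148/13) = -6 - 148/39 = -382/39)
10992/C(47, 212) - 41883/(-23025 - 1*(-1840)) = 10992/(-382/39) - 41883/(-23025 - 1*(-1840)) = 10992*(-39/382) - 41883/(-23025 + 1840) = -214344/191 - 41883/(-21185) = -214344/191 - 41883*(-1/21185) = -214344/191 + 41883/21185 = -4532877987/4046335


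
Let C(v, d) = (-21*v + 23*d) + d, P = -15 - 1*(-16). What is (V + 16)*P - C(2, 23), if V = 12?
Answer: -482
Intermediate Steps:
P = 1 (P = -15 + 16 = 1)
C(v, d) = -21*v + 24*d
(V + 16)*P - C(2, 23) = (12 + 16)*1 - (-21*2 + 24*23) = 28*1 - (-42 + 552) = 28 - 1*510 = 28 - 510 = -482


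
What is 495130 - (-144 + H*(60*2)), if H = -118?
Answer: 509434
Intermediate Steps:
495130 - (-144 + H*(60*2)) = 495130 - (-144 - 7080*2) = 495130 - (-144 - 118*120) = 495130 - (-144 - 14160) = 495130 - 1*(-14304) = 495130 + 14304 = 509434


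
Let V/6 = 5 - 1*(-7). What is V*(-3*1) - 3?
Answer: -219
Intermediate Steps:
V = 72 (V = 6*(5 - 1*(-7)) = 6*(5 + 7) = 6*12 = 72)
V*(-3*1) - 3 = 72*(-3*1) - 3 = 72*(-3) - 3 = -216 - 3 = -219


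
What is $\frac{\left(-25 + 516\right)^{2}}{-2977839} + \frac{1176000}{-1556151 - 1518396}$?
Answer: $- \frac{202054929967}{435976474473} \approx -0.46345$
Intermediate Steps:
$\frac{\left(-25 + 516\right)^{2}}{-2977839} + \frac{1176000}{-1556151 - 1518396} = 491^{2} \left(- \frac{1}{2977839}\right) + \frac{1176000}{-1556151 - 1518396} = 241081 \left(- \frac{1}{2977839}\right) + \frac{1176000}{-3074547} = - \frac{241081}{2977839} + 1176000 \left(- \frac{1}{3074547}\right) = - \frac{241081}{2977839} - \frac{56000}{146407} = - \frac{202054929967}{435976474473}$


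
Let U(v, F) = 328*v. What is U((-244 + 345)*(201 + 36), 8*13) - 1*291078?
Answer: 7560258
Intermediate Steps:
U((-244 + 345)*(201 + 36), 8*13) - 1*291078 = 328*((-244 + 345)*(201 + 36)) - 1*291078 = 328*(101*237) - 291078 = 328*23937 - 291078 = 7851336 - 291078 = 7560258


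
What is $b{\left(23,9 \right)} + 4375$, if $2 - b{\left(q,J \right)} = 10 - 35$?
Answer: $4402$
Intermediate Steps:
$b{\left(q,J \right)} = 27$ ($b{\left(q,J \right)} = 2 - \left(10 - 35\right) = 2 - -25 = 2 + 25 = 27$)
$b{\left(23,9 \right)} + 4375 = 27 + 4375 = 4402$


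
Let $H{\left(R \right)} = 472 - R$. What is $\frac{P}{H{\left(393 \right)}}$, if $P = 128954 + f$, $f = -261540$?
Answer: $- \frac{132586}{79} \approx -1678.3$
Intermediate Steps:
$P = -132586$ ($P = 128954 - 261540 = -132586$)
$\frac{P}{H{\left(393 \right)}} = - \frac{132586}{472 - 393} = - \frac{132586}{79}$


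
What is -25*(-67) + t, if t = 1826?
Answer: 3501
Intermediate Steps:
-25*(-67) + t = -25*(-67) + 1826 = 1675 + 1826 = 3501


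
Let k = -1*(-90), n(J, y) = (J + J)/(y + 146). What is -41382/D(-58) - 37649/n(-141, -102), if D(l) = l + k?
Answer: 10335017/2256 ≈ 4581.1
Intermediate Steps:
n(J, y) = 2*J/(146 + y) (n(J, y) = (2*J)/(146 + y) = 2*J/(146 + y))
k = 90
D(l) = 90 + l (D(l) = l + 90 = 90 + l)
-41382/D(-58) - 37649/n(-141, -102) = -41382/(90 - 58) - 37649/(2*(-141)/(146 - 102)) = -41382/32 - 37649/(2*(-141)/44) = -41382*1/32 - 37649/(2*(-141)*(1/44)) = -20691/16 - 37649/(-141/22) = -20691/16 - 37649*(-22/141) = -20691/16 + 828278/141 = 10335017/2256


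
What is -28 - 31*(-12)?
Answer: 344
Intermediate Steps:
-28 - 31*(-12) = -28 + 372 = 344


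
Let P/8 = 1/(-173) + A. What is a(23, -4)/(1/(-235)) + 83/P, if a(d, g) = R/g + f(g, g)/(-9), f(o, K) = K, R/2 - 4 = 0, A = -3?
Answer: 13557169/37440 ≈ 362.10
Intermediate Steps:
R = 8 (R = 8 + 2*0 = 8 + 0 = 8)
a(d, g) = 8/g - g/9 (a(d, g) = 8/g + g/(-9) = 8/g + g*(-1/9) = 8/g - g/9)
P = -4160/173 (P = 8*(1/(-173) - 3) = 8*(-1/173 - 3) = 8*(-520/173) = -4160/173 ≈ -24.046)
a(23, -4)/(1/(-235)) + 83/P = (8/(-4) - 1/9*(-4))/(1/(-235)) + 83/(-4160/173) = (8*(-1/4) + 4/9)/(-1/235) + 83*(-173/4160) = (-2 + 4/9)*(-235) - 14359/4160 = -14/9*(-235) - 14359/4160 = 3290/9 - 14359/4160 = 13557169/37440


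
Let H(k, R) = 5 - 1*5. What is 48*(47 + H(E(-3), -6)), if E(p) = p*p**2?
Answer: 2256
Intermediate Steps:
E(p) = p**3
H(k, R) = 0 (H(k, R) = 5 - 5 = 0)
48*(47 + H(E(-3), -6)) = 48*(47 + 0) = 48*47 = 2256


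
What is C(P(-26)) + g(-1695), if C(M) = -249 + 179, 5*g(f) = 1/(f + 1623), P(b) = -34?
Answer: -25201/360 ≈ -70.003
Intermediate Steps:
g(f) = 1/(5*(1623 + f)) (g(f) = 1/(5*(f + 1623)) = 1/(5*(1623 + f)))
C(M) = -70
C(P(-26)) + g(-1695) = -70 + 1/(5*(1623 - 1695)) = -70 + (⅕)/(-72) = -70 + (⅕)*(-1/72) = -70 - 1/360 = -25201/360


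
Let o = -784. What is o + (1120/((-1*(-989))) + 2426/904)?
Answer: -348764055/447028 ≈ -780.18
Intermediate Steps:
o + (1120/((-1*(-989))) + 2426/904) = -784 + (1120/((-1*(-989))) + 2426/904) = -784 + (1120/989 + 2426*(1/904)) = -784 + (1120*(1/989) + 1213/452) = -784 + (1120/989 + 1213/452) = -784 + 1705897/447028 = -348764055/447028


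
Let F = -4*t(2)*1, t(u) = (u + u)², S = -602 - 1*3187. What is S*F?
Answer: 242496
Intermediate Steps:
S = -3789 (S = -602 - 3187 = -3789)
t(u) = 4*u² (t(u) = (2*u)² = 4*u²)
F = -64 (F = -16*2²*1 = -16*4*1 = -4*16*1 = -64*1 = -64)
S*F = -3789*(-64) = 242496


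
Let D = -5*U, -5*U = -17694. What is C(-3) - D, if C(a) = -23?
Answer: 17671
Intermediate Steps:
U = 17694/5 (U = -1/5*(-17694) = 17694/5 ≈ 3538.8)
D = -17694 (D = -5*17694/5 = -17694)
C(-3) - D = -23 - 1*(-17694) = -23 + 17694 = 17671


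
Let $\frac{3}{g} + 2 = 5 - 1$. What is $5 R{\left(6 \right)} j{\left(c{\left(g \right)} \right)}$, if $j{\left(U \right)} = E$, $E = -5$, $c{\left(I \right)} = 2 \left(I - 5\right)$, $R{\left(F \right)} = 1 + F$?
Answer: $-175$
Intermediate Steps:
$g = \frac{3}{2}$ ($g = \frac{3}{-2 + \left(5 - 1\right)} = \frac{3}{-2 + 4} = \frac{3}{2} \approx 1.5$)
$c{\left(I \right)} = -10 + 2 I$ ($c{\left(I \right)} = 2 \left(-5 + I\right) = -10 + 2 I$)
$j{\left(U \right)} = -5$
$5 R{\left(6 \right)} j{\left(c{\left(g \right)} \right)} = 5 \left(1 + 6\right) \left(-5\right) = 5 \cdot 7 \left(-5\right) = 35 \left(-5\right) = -175$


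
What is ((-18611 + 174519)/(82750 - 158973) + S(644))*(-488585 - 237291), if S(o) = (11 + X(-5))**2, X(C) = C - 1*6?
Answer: 113169875408/76223 ≈ 1.4847e+6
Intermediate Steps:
X(C) = -6 + C (X(C) = C - 6 = -6 + C)
S(o) = 0 (S(o) = (11 + (-6 - 5))**2 = (11 - 11)**2 = 0**2 = 0)
((-18611 + 174519)/(82750 - 158973) + S(644))*(-488585 - 237291) = ((-18611 + 174519)/(82750 - 158973) + 0)*(-488585 - 237291) = (155908/(-76223) + 0)*(-725876) = (155908*(-1/76223) + 0)*(-725876) = (-155908/76223 + 0)*(-725876) = -155908/76223*(-725876) = 113169875408/76223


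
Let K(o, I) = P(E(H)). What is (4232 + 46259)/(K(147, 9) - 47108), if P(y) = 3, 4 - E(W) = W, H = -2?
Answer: -50491/47105 ≈ -1.0719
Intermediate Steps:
E(W) = 4 - W
K(o, I) = 3
(4232 + 46259)/(K(147, 9) - 47108) = (4232 + 46259)/(3 - 47108) = 50491/(-47105) = 50491*(-1/47105) = -50491/47105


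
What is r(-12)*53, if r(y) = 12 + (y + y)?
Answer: -636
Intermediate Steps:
r(y) = 12 + 2*y
r(-12)*53 = (12 + 2*(-12))*53 = (12 - 24)*53 = -12*53 = -636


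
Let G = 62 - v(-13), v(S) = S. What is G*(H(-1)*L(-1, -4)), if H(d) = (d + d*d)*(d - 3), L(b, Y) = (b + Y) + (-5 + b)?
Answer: 0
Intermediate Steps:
G = 75 (G = 62 - 1*(-13) = 62 + 13 = 75)
L(b, Y) = -5 + Y + 2*b (L(b, Y) = (Y + b) + (-5 + b) = -5 + Y + 2*b)
H(d) = (-3 + d)*(d + d²) (H(d) = (d + d²)*(-3 + d) = (-3 + d)*(d + d²))
G*(H(-1)*L(-1, -4)) = 75*((-(-3 + (-1)² - 2*(-1)))*(-5 - 4 + 2*(-1))) = 75*((-(-3 + 1 + 2))*(-5 - 4 - 2)) = 75*(-1*0*(-11)) = 75*(0*(-11)) = 75*0 = 0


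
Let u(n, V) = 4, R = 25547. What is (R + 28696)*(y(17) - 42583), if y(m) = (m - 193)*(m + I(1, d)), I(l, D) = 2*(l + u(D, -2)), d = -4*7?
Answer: -2567592405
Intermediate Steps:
d = -28
I(l, D) = 8 + 2*l (I(l, D) = 2*(l + 4) = 2*(4 + l) = 8 + 2*l)
y(m) = (-193 + m)*(10 + m) (y(m) = (m - 193)*(m + (8 + 2*1)) = (-193 + m)*(m + (8 + 2)) = (-193 + m)*(m + 10) = (-193 + m)*(10 + m))
(R + 28696)*(y(17) - 42583) = (25547 + 28696)*((-1930 + 17² - 183*17) - 42583) = 54243*((-1930 + 289 - 3111) - 42583) = 54243*(-4752 - 42583) = 54243*(-47335) = -2567592405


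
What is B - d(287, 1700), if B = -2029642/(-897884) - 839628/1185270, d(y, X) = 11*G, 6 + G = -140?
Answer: 142567762077189/88686247390 ≈ 1607.6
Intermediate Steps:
G = -146 (G = -6 - 140 = -146)
d(y, X) = -1606 (d(y, X) = 11*(-146) = -1606)
B = 137648768849/88686247390 (B = -2029642*(-1/897884) - 839628*1/1185270 = 1014821/448942 - 139938/197545 = 137648768849/88686247390 ≈ 1.5521)
B - d(287, 1700) = 137648768849/88686247390 - 1*(-1606) = 137648768849/88686247390 + 1606 = 142567762077189/88686247390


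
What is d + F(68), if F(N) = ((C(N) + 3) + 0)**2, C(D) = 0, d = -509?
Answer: -500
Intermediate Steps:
F(N) = 9 (F(N) = ((0 + 3) + 0)**2 = (3 + 0)**2 = 3**2 = 9)
d + F(68) = -509 + 9 = -500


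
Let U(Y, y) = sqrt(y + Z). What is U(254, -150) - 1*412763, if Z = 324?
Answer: -412763 + sqrt(174) ≈ -4.1275e+5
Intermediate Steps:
U(Y, y) = sqrt(324 + y) (U(Y, y) = sqrt(y + 324) = sqrt(324 + y))
U(254, -150) - 1*412763 = sqrt(324 - 150) - 1*412763 = sqrt(174) - 412763 = -412763 + sqrt(174)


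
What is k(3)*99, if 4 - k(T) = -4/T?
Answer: 528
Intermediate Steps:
k(T) = 4 + 4/T (k(T) = 4 - (-4)/T = 4 + 4/T)
k(3)*99 = (4 + 4/3)*99 = (16/3)*99 = 528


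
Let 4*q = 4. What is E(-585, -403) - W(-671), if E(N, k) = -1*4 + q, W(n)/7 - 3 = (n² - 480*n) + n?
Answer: -5401574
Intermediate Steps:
W(n) = 21 - 3353*n + 7*n² (W(n) = 21 + 7*((n² - 480*n) + n) = 21 + 7*(n² - 479*n) = 21 + (-3353*n + 7*n²) = 21 - 3353*n + 7*n²)
q = 1 (q = (¼)*4 = 1)
E(N, k) = -3 (E(N, k) = -1*4 + 1 = -4 + 1 = -3)
E(-585, -403) - W(-671) = -3 - (21 - 3353*(-671) + 7*(-671)²) = -3 - (21 + 2249863 + 7*450241) = -3 - (21 + 2249863 + 3151687) = -3 - 1*5401571 = -3 - 5401571 = -5401574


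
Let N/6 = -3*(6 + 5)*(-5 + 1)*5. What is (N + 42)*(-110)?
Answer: -440220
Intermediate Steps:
N = 3960 (N = 6*(-3*(6 + 5)*(-5 + 1)*5) = 6*(-33*(-4)*5) = 6*(-3*(-44)*5) = 6*(132*5) = 6*660 = 3960)
(N + 42)*(-110) = (3960 + 42)*(-110) = 4002*(-110) = -440220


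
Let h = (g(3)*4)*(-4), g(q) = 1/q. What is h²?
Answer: 256/9 ≈ 28.444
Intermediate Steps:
h = -16/3 (h = (4/3)*(-4) = -16/3 ≈ -5.3333)
h² = (-16/3)² = 256/9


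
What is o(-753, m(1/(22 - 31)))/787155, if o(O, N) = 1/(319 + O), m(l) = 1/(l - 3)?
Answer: -1/341625270 ≈ -2.9272e-9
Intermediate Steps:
m(l) = 1/(-3 + l)
o(-753, m(1/(22 - 31)))/787155 = 1/((319 - 753)*787155) = (1/787155)/(-434) = -1/434*1/787155 = -1/341625270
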